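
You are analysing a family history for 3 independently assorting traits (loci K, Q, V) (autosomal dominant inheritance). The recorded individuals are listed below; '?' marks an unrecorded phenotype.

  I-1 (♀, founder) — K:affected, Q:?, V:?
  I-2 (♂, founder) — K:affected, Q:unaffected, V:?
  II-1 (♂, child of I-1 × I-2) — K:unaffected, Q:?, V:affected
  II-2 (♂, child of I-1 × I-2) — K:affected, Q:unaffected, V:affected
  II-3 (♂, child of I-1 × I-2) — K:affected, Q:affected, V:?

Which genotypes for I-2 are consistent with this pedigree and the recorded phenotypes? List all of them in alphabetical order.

K/I-1 aff ·: Kk
K/I-2 aff ·: Kk
K/II-1 un I-1×I-2: kk
K/II-2 aff I-1×I-2: Kk|KK
K/II-3 aff I-1×I-2: Kk|KK
⇒ K over [I-1,I-2,II-1,II-2,II-3]: 4 consistent
Q/I-1 ? ·: Qq
Q/I-2 un ·: qq
Q/II-1 ? I-1×I-2: qq|Qq
Q/II-2 un I-1×I-2: qq
Q/II-3 aff I-1×I-2: Qq
⇒ Q over [I-1,I-2,II-1,II-2,II-3]: 2 consistent
V/I-1 ? ·: vv|Vv|VV
V/I-2 ? ·: vv|Vv|VV
V/II-1 aff I-1×I-2: Vv|VV
V/II-2 aff I-1×I-2: Vv|VV
V/II-3 ? I-1×I-2: vv|Vv|VV
⇒ V over [I-1,I-2,II-1,II-2,II-3]: 35 consistent

I-2 ∈ {Kk qq VV, Kk qq Vv, Kk qq vv}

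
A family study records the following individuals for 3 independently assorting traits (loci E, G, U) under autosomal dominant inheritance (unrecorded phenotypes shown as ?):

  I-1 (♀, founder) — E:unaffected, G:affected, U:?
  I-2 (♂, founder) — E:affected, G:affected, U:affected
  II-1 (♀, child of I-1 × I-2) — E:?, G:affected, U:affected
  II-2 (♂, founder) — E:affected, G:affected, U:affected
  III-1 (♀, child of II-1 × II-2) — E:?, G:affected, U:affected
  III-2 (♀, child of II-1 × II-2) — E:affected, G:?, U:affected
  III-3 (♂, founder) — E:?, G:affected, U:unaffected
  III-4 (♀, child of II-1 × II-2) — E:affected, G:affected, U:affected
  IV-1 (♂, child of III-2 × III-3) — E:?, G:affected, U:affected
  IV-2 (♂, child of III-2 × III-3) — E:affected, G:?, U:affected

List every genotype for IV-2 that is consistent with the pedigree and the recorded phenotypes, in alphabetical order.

IV-2 ∈ {EE GG Uu, EE Gg Uu, EE gg Uu, Ee GG Uu, Ee Gg Uu, Ee gg Uu}

E/I-1 un ·: ee
E/I-2 aff ·: Ee|EE
E/II-1 ? I-1×I-2: ee|Ee
E/II-2 aff ·: Ee|EE
E/III-1 ? II-1×II-2: ee|Ee|EE
E/III-2 aff II-1×II-2: Ee|EE
E/III-3 ? ·: ee|Ee|EE
E/III-4 aff II-1×II-2: Ee|EE
E/IV-1 ? III-2×III-3: ee|Ee|EE
E/IV-2 aff III-2×III-3: Ee|EE
⇒ E over [I-1,I-2,II-1,II-2,III-1,III-2,III-3,III-4,IV-1,IV-2]: 396 consistent
G/I-1 aff ·: Gg|GG
G/I-2 aff ·: Gg|GG
G/II-1 aff I-1×I-2: Gg|GG
G/II-2 aff ·: Gg|GG
G/III-1 aff II-1×II-2: Gg|GG
G/III-2 ? II-1×II-2: gg|Gg|GG
G/III-3 aff ·: Gg|GG
G/III-4 aff II-1×II-2: Gg|GG
G/IV-1 aff III-2×III-3: Gg|GG
G/IV-2 ? III-2×III-3: gg|Gg|GG
⇒ G over [I-1,I-2,II-1,II-2,III-1,III-2,III-3,III-4,IV-1,IV-2]: 656 consistent
U/I-1 ? ·: uu|Uu|UU
U/I-2 aff ·: Uu|UU
U/II-1 aff I-1×I-2: Uu|UU
U/II-2 aff ·: Uu|UU
U/III-1 aff II-1×II-2: Uu|UU
U/III-2 aff II-1×II-2: Uu|UU
U/III-3 un ·: uu
U/III-4 aff II-1×II-2: Uu|UU
U/IV-1 aff III-2×III-3: Uu
U/IV-2 aff III-2×III-3: Uu
⇒ U over [I-1,I-2,II-1,II-2,III-1,III-2,III-3,III-4,IV-1,IV-2]: 116 consistent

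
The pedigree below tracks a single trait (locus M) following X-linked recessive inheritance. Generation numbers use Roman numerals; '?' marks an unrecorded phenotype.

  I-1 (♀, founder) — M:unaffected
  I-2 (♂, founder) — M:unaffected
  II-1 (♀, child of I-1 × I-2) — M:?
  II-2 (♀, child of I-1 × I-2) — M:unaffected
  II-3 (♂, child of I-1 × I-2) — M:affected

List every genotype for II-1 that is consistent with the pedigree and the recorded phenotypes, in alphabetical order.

II-1 ∈ {X^MX^M, X^MX^m}

M/I-1 un ·: X^MX^m
M/I-2 un ·: X^MY
M/II-1 ? I-1×I-2: X^MX^M|X^MX^m
M/II-2 un I-1×I-2: X^MX^M|X^MX^m
M/II-3 aff I-1×I-2: X^mY
⇒ M over [I-1,I-2,II-1,II-2,II-3]: 4 consistent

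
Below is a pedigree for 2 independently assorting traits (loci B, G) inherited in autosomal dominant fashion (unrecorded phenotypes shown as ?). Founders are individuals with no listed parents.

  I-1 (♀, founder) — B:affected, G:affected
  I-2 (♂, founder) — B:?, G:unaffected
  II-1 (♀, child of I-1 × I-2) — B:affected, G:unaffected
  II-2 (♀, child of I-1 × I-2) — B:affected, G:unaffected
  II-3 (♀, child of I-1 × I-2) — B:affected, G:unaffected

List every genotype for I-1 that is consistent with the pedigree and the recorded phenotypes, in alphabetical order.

I-1 ∈ {BB Gg, Bb Gg}

B/I-1 aff ·: Bb|BB
B/I-2 ? ·: bb|Bb|BB
B/II-1 aff I-1×I-2: Bb|BB
B/II-2 aff I-1×I-2: Bb|BB
B/II-3 aff I-1×I-2: Bb|BB
⇒ B over [I-1,I-2,II-1,II-2,II-3]: 27 consistent
G/I-1 aff ·: Gg
G/I-2 un ·: gg
G/II-1 un I-1×I-2: gg
G/II-2 un I-1×I-2: gg
G/II-3 un I-1×I-2: gg
⇒ G over [I-1,I-2,II-1,II-2,II-3]: 1 consistent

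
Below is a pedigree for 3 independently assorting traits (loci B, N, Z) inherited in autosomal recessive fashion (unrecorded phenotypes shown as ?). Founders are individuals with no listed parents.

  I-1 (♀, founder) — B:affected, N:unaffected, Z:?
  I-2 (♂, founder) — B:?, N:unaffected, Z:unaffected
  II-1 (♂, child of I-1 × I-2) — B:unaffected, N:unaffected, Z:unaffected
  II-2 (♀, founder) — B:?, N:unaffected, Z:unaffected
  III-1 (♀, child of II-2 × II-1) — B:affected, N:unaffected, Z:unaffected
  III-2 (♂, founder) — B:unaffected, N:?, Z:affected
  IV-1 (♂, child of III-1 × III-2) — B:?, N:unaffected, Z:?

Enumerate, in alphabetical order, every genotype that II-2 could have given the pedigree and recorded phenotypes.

II-2 ∈ {Bb NN ZZ, Bb NN Zz, Bb Nn ZZ, Bb Nn Zz, bb NN ZZ, bb NN Zz, bb Nn ZZ, bb Nn Zz}

B/I-1 aff ·: bb
B/I-2 ? ·: BB|Bb
B/II-1 un I-1×I-2: Bb
B/II-2 ? ·: Bb|bb
B/III-1 aff II-2×II-1: bb
B/III-2 un ·: BB|Bb
B/IV-1 ? III-1×III-2: Bb|bb
⇒ B over [I-1,I-2,II-1,II-2,III-1,III-2,IV-1]: 12 consistent
N/I-1 un ·: NN|Nn
N/I-2 un ·: NN|Nn
N/II-1 un I-1×I-2: NN|Nn
N/II-2 un ·: NN|Nn
N/III-1 un II-2×II-1: NN|Nn
N/III-2 ? ·: NN|Nn|nn
N/IV-1 un III-1×III-2: NN|Nn
⇒ N over [I-1,I-2,II-1,II-2,III-1,III-2,IV-1]: 106 consistent
Z/I-1 ? ·: ZZ|Zz|zz
Z/I-2 un ·: ZZ|Zz
Z/II-1 un I-1×I-2: ZZ|Zz
Z/II-2 un ·: ZZ|Zz
Z/III-1 un II-2×II-1: ZZ|Zz
Z/III-2 aff ·: zz
Z/IV-1 ? III-1×III-2: Zz|zz
⇒ Z over [I-1,I-2,II-1,II-2,III-1,III-2,IV-1]: 46 consistent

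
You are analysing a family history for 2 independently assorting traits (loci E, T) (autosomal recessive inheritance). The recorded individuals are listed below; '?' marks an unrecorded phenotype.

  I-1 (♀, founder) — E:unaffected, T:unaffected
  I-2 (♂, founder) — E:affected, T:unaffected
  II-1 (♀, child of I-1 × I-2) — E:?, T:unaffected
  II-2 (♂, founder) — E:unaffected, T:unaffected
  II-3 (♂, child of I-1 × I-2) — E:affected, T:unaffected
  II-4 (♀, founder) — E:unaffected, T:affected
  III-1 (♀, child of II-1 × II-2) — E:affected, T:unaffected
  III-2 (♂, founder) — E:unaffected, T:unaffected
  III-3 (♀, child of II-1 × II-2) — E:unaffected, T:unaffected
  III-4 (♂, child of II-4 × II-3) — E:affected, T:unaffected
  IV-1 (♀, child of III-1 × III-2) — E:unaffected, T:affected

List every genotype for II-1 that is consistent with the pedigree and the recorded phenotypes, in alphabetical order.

E/I-1 un ·: Ee
E/I-2 aff ·: ee
E/II-1 ? I-1×I-2: Ee|ee
E/II-2 un ·: Ee
E/II-3 aff I-1×I-2: ee
E/II-4 un ·: Ee
E/III-1 aff II-1×II-2: ee
E/III-2 un ·: EE|Ee
E/III-3 un II-1×II-2: EE|Ee
E/III-4 aff II-4×II-3: ee
E/IV-1 un III-1×III-2: Ee
⇒ E over [I-1,I-2,II-1,II-2,II-3,II-4,III-1,III-2,III-3,III-4,IV-1]: 6 consistent
T/I-1 un ·: TT|Tt
T/I-2 un ·: TT|Tt
T/II-1 un I-1×I-2: TT|Tt
T/II-2 un ·: TT|Tt
T/II-3 un I-1×I-2: TT|Tt
T/II-4 aff ·: tt
T/III-1 un II-1×II-2: Tt
T/III-2 un ·: Tt
T/III-3 un II-1×II-2: TT|Tt
T/III-4 un II-4×II-3: Tt
T/IV-1 aff III-1×III-2: tt
⇒ T over [I-1,I-2,II-1,II-2,II-3,II-4,III-1,III-2,III-3,III-4,IV-1]: 38 consistent

II-1 ∈ {Ee TT, Ee Tt, ee TT, ee Tt}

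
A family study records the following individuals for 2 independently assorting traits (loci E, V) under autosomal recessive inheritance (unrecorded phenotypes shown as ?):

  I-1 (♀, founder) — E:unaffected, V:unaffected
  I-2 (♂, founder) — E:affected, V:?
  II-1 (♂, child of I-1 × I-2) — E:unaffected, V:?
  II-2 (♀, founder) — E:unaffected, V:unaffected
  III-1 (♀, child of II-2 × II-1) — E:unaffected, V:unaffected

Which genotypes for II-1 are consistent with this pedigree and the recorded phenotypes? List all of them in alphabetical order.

E/I-1 un ·: EE|Ee
E/I-2 aff ·: ee
E/II-1 un I-1×I-2: Ee
E/II-2 un ·: EE|Ee
E/III-1 un II-2×II-1: EE|Ee
⇒ E over [I-1,I-2,II-1,II-2,III-1]: 8 consistent
V/I-1 un ·: VV|Vv
V/I-2 ? ·: VV|Vv|vv
V/II-1 ? I-1×I-2: VV|Vv|vv
V/II-2 un ·: VV|Vv
V/III-1 un II-2×II-1: VV|Vv
⇒ V over [I-1,I-2,II-1,II-2,III-1]: 36 consistent

II-1 ∈ {Ee VV, Ee Vv, Ee vv}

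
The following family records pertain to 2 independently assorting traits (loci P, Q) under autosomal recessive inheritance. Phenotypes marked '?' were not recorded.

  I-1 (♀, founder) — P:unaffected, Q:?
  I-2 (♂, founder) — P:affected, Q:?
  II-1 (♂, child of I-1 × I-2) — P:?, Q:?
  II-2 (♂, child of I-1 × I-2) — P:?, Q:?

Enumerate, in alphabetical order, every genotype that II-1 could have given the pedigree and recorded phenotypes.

P/I-1 un ·: PP|Pp
P/I-2 aff ·: pp
P/II-1 ? I-1×I-2: Pp|pp
P/II-2 ? I-1×I-2: Pp|pp
⇒ P over [I-1,I-2,II-1,II-2]: 5 consistent
Q/I-1 ? ·: QQ|Qq|qq
Q/I-2 ? ·: QQ|Qq|qq
Q/II-1 ? I-1×I-2: QQ|Qq|qq
Q/II-2 ? I-1×I-2: QQ|Qq|qq
⇒ Q over [I-1,I-2,II-1,II-2]: 29 consistent

II-1 ∈ {Pp QQ, Pp Qq, Pp qq, pp QQ, pp Qq, pp qq}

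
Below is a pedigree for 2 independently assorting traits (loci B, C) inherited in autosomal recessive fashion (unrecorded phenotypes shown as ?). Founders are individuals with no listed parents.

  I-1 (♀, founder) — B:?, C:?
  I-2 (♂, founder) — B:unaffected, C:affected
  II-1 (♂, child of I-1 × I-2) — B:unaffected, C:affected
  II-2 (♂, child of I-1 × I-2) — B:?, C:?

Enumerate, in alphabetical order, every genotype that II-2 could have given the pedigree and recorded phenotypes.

II-2 ∈ {BB Cc, BB cc, Bb Cc, Bb cc, bb Cc, bb cc}

B/I-1 ? ·: BB|Bb|bb
B/I-2 un ·: BB|Bb
B/II-1 un I-1×I-2: BB|Bb
B/II-2 ? I-1×I-2: BB|Bb|bb
⇒ B over [I-1,I-2,II-1,II-2]: 18 consistent
C/I-1 ? ·: Cc|cc
C/I-2 aff ·: cc
C/II-1 aff I-1×I-2: cc
C/II-2 ? I-1×I-2: Cc|cc
⇒ C over [I-1,I-2,II-1,II-2]: 3 consistent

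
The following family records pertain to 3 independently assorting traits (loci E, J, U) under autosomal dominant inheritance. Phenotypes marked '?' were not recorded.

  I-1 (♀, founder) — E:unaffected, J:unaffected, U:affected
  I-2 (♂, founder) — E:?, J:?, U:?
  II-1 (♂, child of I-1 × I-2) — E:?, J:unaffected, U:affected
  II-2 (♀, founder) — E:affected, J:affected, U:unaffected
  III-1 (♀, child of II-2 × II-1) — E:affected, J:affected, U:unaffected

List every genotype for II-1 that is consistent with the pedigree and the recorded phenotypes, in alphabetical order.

E/I-1 un ·: ee
E/I-2 ? ·: ee|Ee|EE
E/II-1 ? I-1×I-2: ee|Ee
E/II-2 aff ·: Ee|EE
E/III-1 aff II-2×II-1: Ee|EE
⇒ E over [I-1,I-2,II-1,II-2,III-1]: 12 consistent
J/I-1 un ·: jj
J/I-2 ? ·: jj|Jj
J/II-1 un I-1×I-2: jj
J/II-2 aff ·: Jj|JJ
J/III-1 aff II-2×II-1: Jj
⇒ J over [I-1,I-2,II-1,II-2,III-1]: 4 consistent
U/I-1 aff ·: Uu|UU
U/I-2 ? ·: uu|Uu|UU
U/II-1 aff I-1×I-2: Uu
U/II-2 un ·: uu
U/III-1 un II-2×II-1: uu
⇒ U over [I-1,I-2,II-1,II-2,III-1]: 5 consistent

II-1 ∈ {Ee jj Uu, ee jj Uu}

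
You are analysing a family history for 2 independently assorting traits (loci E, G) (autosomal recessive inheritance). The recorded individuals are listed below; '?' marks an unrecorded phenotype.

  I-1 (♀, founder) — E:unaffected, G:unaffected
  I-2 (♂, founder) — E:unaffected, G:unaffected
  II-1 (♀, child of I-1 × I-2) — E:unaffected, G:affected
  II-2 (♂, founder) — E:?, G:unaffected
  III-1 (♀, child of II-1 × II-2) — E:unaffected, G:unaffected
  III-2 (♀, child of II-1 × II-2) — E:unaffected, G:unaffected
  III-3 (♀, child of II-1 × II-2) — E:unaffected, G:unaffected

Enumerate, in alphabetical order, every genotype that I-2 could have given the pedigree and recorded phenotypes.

E/I-1 un ·: EE|Ee
E/I-2 un ·: EE|Ee
E/II-1 un I-1×I-2: EE|Ee
E/II-2 ? ·: EE|Ee|ee
E/III-1 un II-1×II-2: EE|Ee
E/III-2 un II-1×II-2: EE|Ee
E/III-3 un II-1×II-2: EE|Ee
⇒ E over [I-1,I-2,II-1,II-2,III-1,III-2,III-3]: 91 consistent
G/I-1 un ·: Gg
G/I-2 un ·: Gg
G/II-1 aff I-1×I-2: gg
G/II-2 un ·: GG|Gg
G/III-1 un II-1×II-2: Gg
G/III-2 un II-1×II-2: Gg
G/III-3 un II-1×II-2: Gg
⇒ G over [I-1,I-2,II-1,II-2,III-1,III-2,III-3]: 2 consistent

I-2 ∈ {EE Gg, Ee Gg}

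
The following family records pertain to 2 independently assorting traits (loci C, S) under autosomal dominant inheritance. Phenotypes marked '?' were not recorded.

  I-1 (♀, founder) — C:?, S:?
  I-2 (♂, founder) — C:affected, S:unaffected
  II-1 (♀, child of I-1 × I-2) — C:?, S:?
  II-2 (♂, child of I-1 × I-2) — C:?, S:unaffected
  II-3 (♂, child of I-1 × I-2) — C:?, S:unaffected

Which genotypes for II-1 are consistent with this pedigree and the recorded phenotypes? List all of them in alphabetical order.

C/I-1 ? ·: cc|Cc|CC
C/I-2 aff ·: Cc|CC
C/II-1 ? I-1×I-2: cc|Cc|CC
C/II-2 ? I-1×I-2: cc|Cc|CC
C/II-3 ? I-1×I-2: cc|Cc|CC
⇒ C over [I-1,I-2,II-1,II-2,II-3]: 53 consistent
S/I-1 ? ·: ss|Ss
S/I-2 un ·: ss
S/II-1 ? I-1×I-2: ss|Ss
S/II-2 un I-1×I-2: ss
S/II-3 un I-1×I-2: ss
⇒ S over [I-1,I-2,II-1,II-2,II-3]: 3 consistent

II-1 ∈ {CC Ss, CC ss, Cc Ss, Cc ss, cc Ss, cc ss}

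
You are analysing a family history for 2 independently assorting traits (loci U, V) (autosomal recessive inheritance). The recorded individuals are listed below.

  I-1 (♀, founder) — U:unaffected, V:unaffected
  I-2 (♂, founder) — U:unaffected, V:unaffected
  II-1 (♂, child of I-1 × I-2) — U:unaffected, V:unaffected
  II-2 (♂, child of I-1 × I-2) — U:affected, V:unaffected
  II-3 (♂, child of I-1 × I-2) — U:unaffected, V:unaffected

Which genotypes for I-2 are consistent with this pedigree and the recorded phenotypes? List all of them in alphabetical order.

U/I-1 un ·: Uu
U/I-2 un ·: Uu
U/II-1 un I-1×I-2: UU|Uu
U/II-2 aff I-1×I-2: uu
U/II-3 un I-1×I-2: UU|Uu
⇒ U over [I-1,I-2,II-1,II-2,II-3]: 4 consistent
V/I-1 un ·: VV|Vv
V/I-2 un ·: VV|Vv
V/II-1 un I-1×I-2: VV|Vv
V/II-2 un I-1×I-2: VV|Vv
V/II-3 un I-1×I-2: VV|Vv
⇒ V over [I-1,I-2,II-1,II-2,II-3]: 25 consistent

I-2 ∈ {Uu VV, Uu Vv}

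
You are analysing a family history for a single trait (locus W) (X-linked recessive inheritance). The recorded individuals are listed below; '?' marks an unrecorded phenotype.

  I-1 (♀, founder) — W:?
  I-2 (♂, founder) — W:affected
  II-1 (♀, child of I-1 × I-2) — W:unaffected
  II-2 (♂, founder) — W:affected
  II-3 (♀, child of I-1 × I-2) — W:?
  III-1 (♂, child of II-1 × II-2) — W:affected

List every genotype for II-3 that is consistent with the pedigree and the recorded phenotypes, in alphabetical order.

II-3 ∈ {X^WX^w, X^wX^w}

W/I-1 ? ·: X^WX^W|X^WX^w
W/I-2 aff ·: X^wY
W/II-1 un I-1×I-2: X^WX^w
W/II-2 aff ·: X^wY
W/II-3 ? I-1×I-2: X^WX^w|X^wX^w
W/III-1 aff II-1×II-2: X^wY
⇒ W over [I-1,I-2,II-1,II-2,II-3,III-1]: 3 consistent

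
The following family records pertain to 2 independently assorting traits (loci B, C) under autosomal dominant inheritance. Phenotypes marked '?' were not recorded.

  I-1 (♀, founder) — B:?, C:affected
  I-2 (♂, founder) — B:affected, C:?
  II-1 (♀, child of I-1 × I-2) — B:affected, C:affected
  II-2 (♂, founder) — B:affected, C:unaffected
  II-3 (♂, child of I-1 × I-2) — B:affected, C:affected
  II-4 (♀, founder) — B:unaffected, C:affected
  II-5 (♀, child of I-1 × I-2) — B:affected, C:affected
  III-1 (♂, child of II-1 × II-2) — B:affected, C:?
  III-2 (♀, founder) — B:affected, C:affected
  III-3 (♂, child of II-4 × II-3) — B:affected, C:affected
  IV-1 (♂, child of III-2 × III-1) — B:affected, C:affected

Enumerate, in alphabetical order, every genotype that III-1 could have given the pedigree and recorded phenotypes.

III-1 ∈ {BB Cc, BB cc, Bb Cc, Bb cc}

B/I-1 ? ·: bb|Bb|BB
B/I-2 aff ·: Bb|BB
B/II-1 aff I-1×I-2: Bb|BB
B/II-2 aff ·: Bb|BB
B/II-3 aff I-1×I-2: Bb|BB
B/II-4 un ·: bb
B/II-5 aff I-1×I-2: Bb|BB
B/III-1 aff II-1×II-2: Bb|BB
B/III-2 aff ·: Bb|BB
B/III-3 aff II-4×II-3: Bb
B/IV-1 aff III-2×III-1: Bb|BB
⇒ B over [I-1,I-2,II-1,II-2,II-3,II-4,II-5,III-1,III-2,III-3,IV-1]: 326 consistent
C/I-1 aff ·: Cc|CC
C/I-2 ? ·: cc|Cc|CC
C/II-1 aff I-1×I-2: Cc|CC
C/II-2 un ·: cc
C/II-3 aff I-1×I-2: Cc|CC
C/II-4 aff ·: Cc|CC
C/II-5 aff I-1×I-2: Cc|CC
C/III-1 ? II-1×II-2: cc|Cc
C/III-2 aff ·: Cc|CC
C/III-3 aff II-4×II-3: Cc|CC
C/IV-1 aff III-2×III-1: Cc|CC
⇒ C over [I-1,I-2,II-1,II-2,II-3,II-4,II-5,III-1,III-2,III-3,IV-1]: 480 consistent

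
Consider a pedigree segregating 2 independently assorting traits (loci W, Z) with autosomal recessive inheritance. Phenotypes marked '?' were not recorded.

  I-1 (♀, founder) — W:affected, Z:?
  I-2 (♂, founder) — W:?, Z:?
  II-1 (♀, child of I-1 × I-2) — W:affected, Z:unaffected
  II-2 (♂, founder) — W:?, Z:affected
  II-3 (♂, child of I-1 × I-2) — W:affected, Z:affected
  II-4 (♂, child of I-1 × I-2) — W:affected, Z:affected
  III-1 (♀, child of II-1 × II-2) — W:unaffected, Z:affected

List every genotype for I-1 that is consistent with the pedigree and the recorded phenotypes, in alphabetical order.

W/I-1 aff ·: ww
W/I-2 ? ·: Ww|ww
W/II-1 aff I-1×I-2: ww
W/II-2 ? ·: WW|Ww
W/II-3 aff I-1×I-2: ww
W/II-4 aff I-1×I-2: ww
W/III-1 un II-1×II-2: Ww
⇒ W over [I-1,I-2,II-1,II-2,II-3,II-4,III-1]: 4 consistent
Z/I-1 ? ·: Zz|zz
Z/I-2 ? ·: Zz|zz
Z/II-1 un I-1×I-2: Zz
Z/II-2 aff ·: zz
Z/II-3 aff I-1×I-2: zz
Z/II-4 aff I-1×I-2: zz
Z/III-1 aff II-1×II-2: zz
⇒ Z over [I-1,I-2,II-1,II-2,II-3,II-4,III-1]: 3 consistent

I-1 ∈ {ww Zz, ww zz}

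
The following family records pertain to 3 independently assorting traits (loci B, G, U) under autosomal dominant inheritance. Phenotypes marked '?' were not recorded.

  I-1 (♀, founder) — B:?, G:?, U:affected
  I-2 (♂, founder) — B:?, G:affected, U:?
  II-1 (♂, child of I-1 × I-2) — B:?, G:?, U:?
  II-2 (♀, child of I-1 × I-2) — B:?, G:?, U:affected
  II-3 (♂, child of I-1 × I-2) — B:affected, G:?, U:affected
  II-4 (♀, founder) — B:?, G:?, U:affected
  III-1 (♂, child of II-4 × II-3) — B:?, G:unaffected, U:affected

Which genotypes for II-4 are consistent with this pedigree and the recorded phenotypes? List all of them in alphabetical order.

B/I-1 ? ·: bb|Bb|BB
B/I-2 ? ·: bb|Bb|BB
B/II-1 ? I-1×I-2: bb|Bb|BB
B/II-2 ? I-1×I-2: bb|Bb|BB
B/II-3 aff I-1×I-2: Bb|BB
B/II-4 ? ·: bb|Bb|BB
B/III-1 ? II-4×II-3: bb|Bb|BB
⇒ B over [I-1,I-2,II-1,II-2,II-3,II-4,III-1]: 261 consistent
G/I-1 ? ·: gg|Gg|GG
G/I-2 aff ·: Gg|GG
G/II-1 ? I-1×I-2: gg|Gg|GG
G/II-2 ? I-1×I-2: gg|Gg|GG
G/II-3 ? I-1×I-2: gg|Gg
G/II-4 ? ·: gg|Gg
G/III-1 un II-4×II-3: gg
⇒ G over [I-1,I-2,II-1,II-2,II-3,II-4,III-1]: 70 consistent
U/I-1 aff ·: Uu|UU
U/I-2 ? ·: uu|Uu|UU
U/II-1 ? I-1×I-2: uu|Uu|UU
U/II-2 aff I-1×I-2: Uu|UU
U/II-3 aff I-1×I-2: Uu|UU
U/II-4 aff ·: Uu|UU
U/III-1 aff II-4×II-3: Uu|UU
⇒ U over [I-1,I-2,II-1,II-2,II-3,II-4,III-1]: 113 consistent

II-4 ∈ {BB Gg UU, BB Gg Uu, BB gg UU, BB gg Uu, Bb Gg UU, Bb Gg Uu, Bb gg UU, Bb gg Uu, bb Gg UU, bb Gg Uu, bb gg UU, bb gg Uu}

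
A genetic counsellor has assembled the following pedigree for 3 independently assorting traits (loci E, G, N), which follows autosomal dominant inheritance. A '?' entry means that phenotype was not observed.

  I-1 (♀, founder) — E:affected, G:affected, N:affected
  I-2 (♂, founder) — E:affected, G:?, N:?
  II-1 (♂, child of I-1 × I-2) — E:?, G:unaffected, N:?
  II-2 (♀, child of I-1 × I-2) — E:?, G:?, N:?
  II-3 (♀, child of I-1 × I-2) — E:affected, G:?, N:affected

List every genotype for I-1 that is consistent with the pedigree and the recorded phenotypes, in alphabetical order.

E/I-1 aff ·: Ee|EE
E/I-2 aff ·: Ee|EE
E/II-1 ? I-1×I-2: ee|Ee|EE
E/II-2 ? I-1×I-2: ee|Ee|EE
E/II-3 aff I-1×I-2: Ee|EE
⇒ E over [I-1,I-2,II-1,II-2,II-3]: 35 consistent
G/I-1 aff ·: Gg
G/I-2 ? ·: gg|Gg
G/II-1 un I-1×I-2: gg
G/II-2 ? I-1×I-2: gg|Gg|GG
G/II-3 ? I-1×I-2: gg|Gg|GG
⇒ G over [I-1,I-2,II-1,II-2,II-3]: 13 consistent
N/I-1 aff ·: Nn|NN
N/I-2 ? ·: nn|Nn|NN
N/II-1 ? I-1×I-2: nn|Nn|NN
N/II-2 ? I-1×I-2: nn|Nn|NN
N/II-3 aff I-1×I-2: Nn|NN
⇒ N over [I-1,I-2,II-1,II-2,II-3]: 40 consistent

I-1 ∈ {EE Gg NN, EE Gg Nn, Ee Gg NN, Ee Gg Nn}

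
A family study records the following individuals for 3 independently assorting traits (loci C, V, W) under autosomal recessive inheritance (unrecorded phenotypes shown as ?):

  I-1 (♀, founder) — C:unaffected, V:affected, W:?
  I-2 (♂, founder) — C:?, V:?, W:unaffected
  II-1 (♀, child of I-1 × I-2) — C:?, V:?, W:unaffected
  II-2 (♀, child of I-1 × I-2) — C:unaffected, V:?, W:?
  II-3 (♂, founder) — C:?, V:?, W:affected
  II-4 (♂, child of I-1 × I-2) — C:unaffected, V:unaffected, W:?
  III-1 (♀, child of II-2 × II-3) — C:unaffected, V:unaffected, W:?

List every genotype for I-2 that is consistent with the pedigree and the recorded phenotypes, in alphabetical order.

C/I-1 un ·: CC|Cc
C/I-2 ? ·: CC|Cc|cc
C/II-1 ? I-1×I-2: CC|Cc|cc
C/II-2 un I-1×I-2: CC|Cc
C/II-3 ? ·: CC|Cc|cc
C/II-4 un I-1×I-2: CC|Cc
C/III-1 un II-2×II-3: CC|Cc
⇒ C over [I-1,I-2,II-1,II-2,II-3,II-4,III-1]: 145 consistent
V/I-1 aff ·: vv
V/I-2 ? ·: VV|Vv
V/II-1 ? I-1×I-2: Vv|vv
V/II-2 ? I-1×I-2: Vv|vv
V/II-3 ? ·: VV|Vv|vv
V/II-4 un I-1×I-2: Vv
V/III-1 un II-2×II-3: VV|Vv
⇒ V over [I-1,I-2,II-1,II-2,II-3,II-4,III-1]: 19 consistent
W/I-1 ? ·: WW|Ww|ww
W/I-2 un ·: WW|Ww
W/II-1 un I-1×I-2: WW|Ww
W/II-2 ? I-1×I-2: WW|Ww|ww
W/II-3 aff ·: ww
W/II-4 ? I-1×I-2: WW|Ww|ww
W/III-1 ? II-2×II-3: Ww|ww
⇒ W over [I-1,I-2,II-1,II-2,II-3,II-4,III-1]: 57 consistent

I-2 ∈ {CC VV WW, CC VV Ww, CC Vv WW, CC Vv Ww, Cc VV WW, Cc VV Ww, Cc Vv WW, Cc Vv Ww, cc VV WW, cc VV Ww, cc Vv WW, cc Vv Ww}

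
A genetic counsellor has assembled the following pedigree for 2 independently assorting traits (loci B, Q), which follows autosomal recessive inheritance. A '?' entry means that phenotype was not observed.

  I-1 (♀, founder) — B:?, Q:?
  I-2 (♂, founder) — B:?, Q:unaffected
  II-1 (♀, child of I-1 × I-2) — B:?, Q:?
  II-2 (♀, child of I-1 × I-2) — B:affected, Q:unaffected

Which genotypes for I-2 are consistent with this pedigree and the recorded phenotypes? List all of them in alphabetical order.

I-2 ∈ {Bb QQ, Bb Qq, bb QQ, bb Qq}

B/I-1 ? ·: Bb|bb
B/I-2 ? ·: Bb|bb
B/II-1 ? I-1×I-2: BB|Bb|bb
B/II-2 aff I-1×I-2: bb
⇒ B over [I-1,I-2,II-1,II-2]: 8 consistent
Q/I-1 ? ·: QQ|Qq|qq
Q/I-2 un ·: QQ|Qq
Q/II-1 ? I-1×I-2: QQ|Qq|qq
Q/II-2 un I-1×I-2: QQ|Qq
⇒ Q over [I-1,I-2,II-1,II-2]: 18 consistent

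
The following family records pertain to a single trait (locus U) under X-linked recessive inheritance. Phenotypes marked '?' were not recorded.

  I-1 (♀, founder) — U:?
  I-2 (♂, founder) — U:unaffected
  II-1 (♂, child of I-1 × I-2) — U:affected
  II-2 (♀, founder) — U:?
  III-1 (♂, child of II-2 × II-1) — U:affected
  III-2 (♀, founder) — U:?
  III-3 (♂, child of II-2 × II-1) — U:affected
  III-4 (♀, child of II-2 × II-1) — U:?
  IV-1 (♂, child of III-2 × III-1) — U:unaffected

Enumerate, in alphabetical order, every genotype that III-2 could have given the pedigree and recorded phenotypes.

III-2 ∈ {X^UX^U, X^UX^u}

U/I-1 ? ·: X^UX^u|X^uX^u
U/I-2 un ·: X^UY
U/II-1 aff I-1×I-2: X^uY
U/II-2 ? ·: X^UX^u|X^uX^u
U/III-1 aff II-2×II-1: X^uY
U/III-2 ? ·: X^UX^U|X^UX^u
U/III-3 aff II-2×II-1: X^uY
U/III-4 ? II-2×II-1: X^UX^u|X^uX^u
U/IV-1 un III-2×III-1: X^UY
⇒ U over [I-1,I-2,II-1,II-2,III-1,III-2,III-3,III-4,IV-1]: 12 consistent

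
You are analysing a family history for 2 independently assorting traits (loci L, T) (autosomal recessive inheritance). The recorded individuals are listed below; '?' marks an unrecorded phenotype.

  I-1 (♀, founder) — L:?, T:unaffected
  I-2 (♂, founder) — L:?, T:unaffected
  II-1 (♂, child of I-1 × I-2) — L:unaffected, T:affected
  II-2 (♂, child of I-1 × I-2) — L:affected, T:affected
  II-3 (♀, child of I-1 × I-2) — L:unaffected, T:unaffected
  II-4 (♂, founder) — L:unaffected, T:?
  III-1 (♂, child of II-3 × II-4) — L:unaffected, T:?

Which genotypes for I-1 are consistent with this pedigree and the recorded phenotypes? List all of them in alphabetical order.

L/I-1 ? ·: Ll|ll
L/I-2 ? ·: Ll|ll
L/II-1 un I-1×I-2: LL|Ll
L/II-2 aff I-1×I-2: ll
L/II-3 un I-1×I-2: LL|Ll
L/II-4 un ·: LL|Ll
L/III-1 un II-3×II-4: LL|Ll
⇒ L over [I-1,I-2,II-1,II-2,II-3,II-4,III-1]: 22 consistent
T/I-1 un ·: Tt
T/I-2 un ·: Tt
T/II-1 aff I-1×I-2: tt
T/II-2 aff I-1×I-2: tt
T/II-3 un I-1×I-2: TT|Tt
T/II-4 ? ·: TT|Tt|tt
T/III-1 ? II-3×II-4: TT|Tt|tt
⇒ T over [I-1,I-2,II-1,II-2,II-3,II-4,III-1]: 11 consistent

I-1 ∈ {Ll Tt, ll Tt}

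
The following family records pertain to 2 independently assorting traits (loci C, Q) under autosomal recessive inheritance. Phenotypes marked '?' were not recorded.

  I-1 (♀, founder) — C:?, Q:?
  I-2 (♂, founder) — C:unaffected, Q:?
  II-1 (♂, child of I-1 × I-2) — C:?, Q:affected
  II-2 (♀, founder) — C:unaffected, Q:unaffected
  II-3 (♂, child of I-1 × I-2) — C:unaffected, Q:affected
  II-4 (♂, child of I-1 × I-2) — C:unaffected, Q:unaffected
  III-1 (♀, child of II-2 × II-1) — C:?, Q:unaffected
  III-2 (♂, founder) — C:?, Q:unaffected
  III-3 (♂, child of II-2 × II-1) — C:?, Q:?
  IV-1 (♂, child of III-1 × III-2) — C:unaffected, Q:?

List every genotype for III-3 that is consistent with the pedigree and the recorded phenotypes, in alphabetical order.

C/I-1 ? ·: CC|Cc|cc
C/I-2 un ·: CC|Cc
C/II-1 ? I-1×I-2: CC|Cc|cc
C/II-2 un ·: CC|Cc
C/II-3 un I-1×I-2: CC|Cc
C/II-4 un I-1×I-2: CC|Cc
C/III-1 ? II-2×II-1: CC|Cc|cc
C/III-2 ? ·: CC|Cc|cc
C/III-3 ? II-2×II-1: CC|Cc|cc
C/IV-1 un III-1×III-2: CC|Cc
⇒ C over [I-1,I-2,II-1,II-2,II-3,II-4,III-1,III-2,III-3,IV-1]: 1095 consistent
Q/I-1 ? ·: Qq|qq
Q/I-2 ? ·: Qq|qq
Q/II-1 aff I-1×I-2: qq
Q/II-2 un ·: QQ|Qq
Q/II-3 aff I-1×I-2: qq
Q/II-4 un I-1×I-2: QQ|Qq
Q/III-1 un II-2×II-1: Qq
Q/III-2 un ·: QQ|Qq
Q/III-3 ? II-2×II-1: Qq|qq
Q/IV-1 ? III-1×III-2: QQ|Qq|qq
⇒ Q over [I-1,I-2,II-1,II-2,II-3,II-4,III-1,III-2,III-3,IV-1]: 60 consistent

III-3 ∈ {CC Qq, CC qq, Cc Qq, Cc qq, cc Qq, cc qq}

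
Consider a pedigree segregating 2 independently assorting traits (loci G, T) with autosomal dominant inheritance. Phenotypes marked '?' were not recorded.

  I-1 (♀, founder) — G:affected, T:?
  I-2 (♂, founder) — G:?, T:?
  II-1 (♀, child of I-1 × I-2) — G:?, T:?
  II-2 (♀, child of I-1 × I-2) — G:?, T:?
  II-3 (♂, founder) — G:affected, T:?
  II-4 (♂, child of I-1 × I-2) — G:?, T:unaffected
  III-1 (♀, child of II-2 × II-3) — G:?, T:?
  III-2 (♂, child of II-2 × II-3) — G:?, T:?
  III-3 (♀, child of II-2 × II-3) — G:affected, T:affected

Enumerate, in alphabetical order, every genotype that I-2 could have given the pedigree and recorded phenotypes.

I-2 ∈ {GG Tt, GG tt, Gg Tt, Gg tt, gg Tt, gg tt}

G/I-1 aff ·: Gg|GG
G/I-2 ? ·: gg|Gg|GG
G/II-1 ? I-1×I-2: gg|Gg|GG
G/II-2 ? I-1×I-2: gg|Gg|GG
G/II-3 aff ·: Gg|GG
G/II-4 ? I-1×I-2: gg|Gg|GG
G/III-1 ? II-2×II-3: gg|Gg|GG
G/III-2 ? II-2×II-3: gg|Gg|GG
G/III-3 aff II-2×II-3: Gg|GG
⇒ G over [I-1,I-2,II-1,II-2,II-3,II-4,III-1,III-2,III-3]: 799 consistent
T/I-1 ? ·: tt|Tt
T/I-2 ? ·: tt|Tt
T/II-1 ? I-1×I-2: tt|Tt|TT
T/II-2 ? I-1×I-2: tt|Tt|TT
T/II-3 ? ·: tt|Tt|TT
T/II-4 un I-1×I-2: tt
T/III-1 ? II-2×II-3: tt|Tt|TT
T/III-2 ? II-2×II-3: tt|Tt|TT
T/III-3 aff II-2×II-3: Tt|TT
⇒ T over [I-1,I-2,II-1,II-2,II-3,II-4,III-1,III-2,III-3]: 280 consistent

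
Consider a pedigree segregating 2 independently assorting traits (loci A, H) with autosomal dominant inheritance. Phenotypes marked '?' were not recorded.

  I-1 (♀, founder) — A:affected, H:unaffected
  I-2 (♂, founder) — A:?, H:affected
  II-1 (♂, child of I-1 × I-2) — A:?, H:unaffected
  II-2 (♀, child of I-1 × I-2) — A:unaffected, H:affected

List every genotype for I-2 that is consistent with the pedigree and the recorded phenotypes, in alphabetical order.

A/I-1 aff ·: Aa
A/I-2 ? ·: aa|Aa
A/II-1 ? I-1×I-2: aa|Aa|AA
A/II-2 un I-1×I-2: aa
⇒ A over [I-1,I-2,II-1,II-2]: 5 consistent
H/I-1 un ·: hh
H/I-2 aff ·: Hh
H/II-1 un I-1×I-2: hh
H/II-2 aff I-1×I-2: Hh
⇒ H over [I-1,I-2,II-1,II-2]: 1 consistent

I-2 ∈ {Aa Hh, aa Hh}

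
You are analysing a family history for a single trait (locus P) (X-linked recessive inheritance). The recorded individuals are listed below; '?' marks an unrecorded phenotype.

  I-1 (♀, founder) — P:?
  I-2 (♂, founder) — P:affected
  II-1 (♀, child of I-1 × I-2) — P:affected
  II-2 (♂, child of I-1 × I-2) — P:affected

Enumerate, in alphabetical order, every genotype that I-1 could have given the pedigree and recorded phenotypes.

I-1 ∈ {X^PX^p, X^pX^p}

P/I-1 ? ·: X^PX^p|X^pX^p
P/I-2 aff ·: X^pY
P/II-1 aff I-1×I-2: X^pX^p
P/II-2 aff I-1×I-2: X^pY
⇒ P over [I-1,I-2,II-1,II-2]: 2 consistent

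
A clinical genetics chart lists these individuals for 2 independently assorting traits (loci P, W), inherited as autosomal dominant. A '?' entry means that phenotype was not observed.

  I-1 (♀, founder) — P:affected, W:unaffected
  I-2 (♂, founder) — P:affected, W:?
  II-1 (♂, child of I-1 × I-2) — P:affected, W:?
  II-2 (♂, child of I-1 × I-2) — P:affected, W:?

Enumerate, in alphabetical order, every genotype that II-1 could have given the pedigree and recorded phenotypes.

II-1 ∈ {PP Ww, PP ww, Pp Ww, Pp ww}

P/I-1 aff ·: Pp|PP
P/I-2 aff ·: Pp|PP
P/II-1 aff I-1×I-2: Pp|PP
P/II-2 aff I-1×I-2: Pp|PP
⇒ P over [I-1,I-2,II-1,II-2]: 13 consistent
W/I-1 un ·: ww
W/I-2 ? ·: ww|Ww|WW
W/II-1 ? I-1×I-2: ww|Ww
W/II-2 ? I-1×I-2: ww|Ww
⇒ W over [I-1,I-2,II-1,II-2]: 6 consistent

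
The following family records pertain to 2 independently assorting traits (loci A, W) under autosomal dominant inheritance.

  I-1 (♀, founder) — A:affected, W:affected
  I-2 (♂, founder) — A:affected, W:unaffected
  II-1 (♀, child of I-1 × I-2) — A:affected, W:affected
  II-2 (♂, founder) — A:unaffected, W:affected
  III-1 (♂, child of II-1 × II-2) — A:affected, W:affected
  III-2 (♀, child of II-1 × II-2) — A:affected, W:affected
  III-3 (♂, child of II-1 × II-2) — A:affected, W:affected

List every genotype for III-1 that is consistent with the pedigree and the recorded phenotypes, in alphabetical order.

III-1 ∈ {Aa WW, Aa Ww}

A/I-1 aff ·: Aa|AA
A/I-2 aff ·: Aa|AA
A/II-1 aff I-1×I-2: Aa|AA
A/II-2 un ·: aa
A/III-1 aff II-1×II-2: Aa
A/III-2 aff II-1×II-2: Aa
A/III-3 aff II-1×II-2: Aa
⇒ A over [I-1,I-2,II-1,II-2,III-1,III-2,III-3]: 7 consistent
W/I-1 aff ·: Ww|WW
W/I-2 un ·: ww
W/II-1 aff I-1×I-2: Ww
W/II-2 aff ·: Ww|WW
W/III-1 aff II-1×II-2: Ww|WW
W/III-2 aff II-1×II-2: Ww|WW
W/III-3 aff II-1×II-2: Ww|WW
⇒ W over [I-1,I-2,II-1,II-2,III-1,III-2,III-3]: 32 consistent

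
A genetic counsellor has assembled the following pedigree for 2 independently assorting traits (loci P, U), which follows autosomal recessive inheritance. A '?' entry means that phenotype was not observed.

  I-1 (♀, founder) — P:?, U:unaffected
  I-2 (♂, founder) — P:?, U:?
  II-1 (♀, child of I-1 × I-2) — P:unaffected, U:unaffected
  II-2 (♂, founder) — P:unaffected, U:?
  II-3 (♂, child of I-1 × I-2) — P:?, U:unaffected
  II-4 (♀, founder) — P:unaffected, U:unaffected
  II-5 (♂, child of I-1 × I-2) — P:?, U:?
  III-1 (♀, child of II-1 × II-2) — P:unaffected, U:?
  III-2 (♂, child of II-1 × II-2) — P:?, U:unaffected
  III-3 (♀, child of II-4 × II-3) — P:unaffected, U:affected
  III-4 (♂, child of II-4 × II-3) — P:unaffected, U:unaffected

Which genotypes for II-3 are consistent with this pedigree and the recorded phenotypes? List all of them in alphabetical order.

P/I-1 ? ·: PP|Pp|pp
P/I-2 ? ·: PP|Pp|pp
P/II-1 un I-1×I-2: PP|Pp
P/II-2 un ·: PP|Pp
P/II-3 ? I-1×I-2: PP|Pp|pp
P/II-4 un ·: PP|Pp
P/II-5 ? I-1×I-2: PP|Pp|pp
P/III-1 un II-1×II-2: PP|Pp
P/III-2 ? II-1×II-2: PP|Pp|pp
P/III-3 un II-4×II-3: PP|Pp
P/III-4 un II-4×II-3: PP|Pp
⇒ P over [I-1,I-2,II-1,II-2,II-3,II-4,II-5,III-1,III-2,III-3,III-4]: 2040 consistent
U/I-1 un ·: UU|Uu
U/I-2 ? ·: UU|Uu|uu
U/II-1 un I-1×I-2: UU|Uu
U/II-2 ? ·: UU|Uu|uu
U/II-3 un I-1×I-2: Uu
U/II-4 un ·: Uu
U/II-5 ? I-1×I-2: UU|Uu|uu
U/III-1 ? II-1×II-2: UU|Uu|uu
U/III-2 un II-1×II-2: UU|Uu
U/III-3 aff II-4×II-3: uu
U/III-4 un II-4×II-3: UU|Uu
⇒ U over [I-1,I-2,II-1,II-2,II-3,II-4,II-5,III-1,III-2,III-3,III-4]: 324 consistent

II-3 ∈ {PP Uu, Pp Uu, pp Uu}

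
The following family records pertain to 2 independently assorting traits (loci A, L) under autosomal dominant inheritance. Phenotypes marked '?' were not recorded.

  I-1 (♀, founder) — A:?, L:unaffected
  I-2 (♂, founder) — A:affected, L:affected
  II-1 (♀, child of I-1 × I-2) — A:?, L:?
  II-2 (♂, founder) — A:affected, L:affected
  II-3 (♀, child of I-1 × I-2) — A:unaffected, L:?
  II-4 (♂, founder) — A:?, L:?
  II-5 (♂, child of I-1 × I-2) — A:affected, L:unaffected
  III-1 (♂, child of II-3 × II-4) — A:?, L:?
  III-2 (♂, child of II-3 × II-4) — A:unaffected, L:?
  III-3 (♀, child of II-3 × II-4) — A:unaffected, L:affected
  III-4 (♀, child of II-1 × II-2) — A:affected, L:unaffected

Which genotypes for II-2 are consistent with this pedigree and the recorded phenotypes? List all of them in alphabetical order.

A/I-1 ? ·: aa|Aa
A/I-2 aff ·: Aa
A/II-1 ? I-1×I-2: aa|Aa|AA
A/II-2 aff ·: Aa|AA
A/II-3 un I-1×I-2: aa
A/II-4 ? ·: aa|Aa
A/II-5 aff I-1×I-2: Aa|AA
A/III-1 ? II-3×II-4: aa|Aa
A/III-2 un II-3×II-4: aa
A/III-3 un II-3×II-4: aa
A/III-4 aff II-1×II-2: Aa|AA
⇒ A over [I-1,I-2,II-1,II-2,II-3,II-4,II-5,III-1,III-2,III-3,III-4]: 72 consistent
L/I-1 un ·: ll
L/I-2 aff ·: Ll
L/II-1 ? I-1×I-2: ll|Ll
L/II-2 aff ·: Ll
L/II-3 ? I-1×I-2: ll|Ll
L/II-4 ? ·: ll|Ll|LL
L/II-5 un I-1×I-2: ll
L/III-1 ? II-3×II-4: ll|Ll|LL
L/III-2 ? II-3×II-4: ll|Ll|LL
L/III-3 aff II-3×II-4: Ll|LL
L/III-4 un II-1×II-2: ll
⇒ L over [I-1,I-2,II-1,II-2,II-3,II-4,II-5,III-1,III-2,III-3,III-4]: 70 consistent

II-2 ∈ {AA Ll, Aa Ll}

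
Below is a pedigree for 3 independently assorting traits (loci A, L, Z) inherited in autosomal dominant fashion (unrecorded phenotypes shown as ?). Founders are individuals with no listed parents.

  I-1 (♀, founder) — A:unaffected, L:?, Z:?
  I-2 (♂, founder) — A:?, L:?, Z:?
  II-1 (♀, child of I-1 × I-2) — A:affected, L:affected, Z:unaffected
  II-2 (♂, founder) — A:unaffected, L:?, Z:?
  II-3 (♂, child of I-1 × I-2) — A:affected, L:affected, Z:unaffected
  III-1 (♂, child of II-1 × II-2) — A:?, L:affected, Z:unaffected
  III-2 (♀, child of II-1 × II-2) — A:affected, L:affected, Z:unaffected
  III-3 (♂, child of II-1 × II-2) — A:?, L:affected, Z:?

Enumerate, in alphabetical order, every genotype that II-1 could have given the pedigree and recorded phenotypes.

II-1 ∈ {Aa LL zz, Aa Ll zz}

A/I-1 un ·: aa
A/I-2 ? ·: Aa|AA
A/II-1 aff I-1×I-2: Aa
A/II-2 un ·: aa
A/II-3 aff I-1×I-2: Aa
A/III-1 ? II-1×II-2: aa|Aa
A/III-2 aff II-1×II-2: Aa
A/III-3 ? II-1×II-2: aa|Aa
⇒ A over [I-1,I-2,II-1,II-2,II-3,III-1,III-2,III-3]: 8 consistent
L/I-1 ? ·: ll|Ll|LL
L/I-2 ? ·: ll|Ll|LL
L/II-1 aff I-1×I-2: Ll|LL
L/II-2 ? ·: ll|Ll|LL
L/II-3 aff I-1×I-2: Ll|LL
L/III-1 aff II-1×II-2: Ll|LL
L/III-2 aff II-1×II-2: Ll|LL
L/III-3 aff II-1×II-2: Ll|LL
⇒ L over [I-1,I-2,II-1,II-2,II-3,III-1,III-2,III-3]: 240 consistent
Z/I-1 ? ·: zz|Zz
Z/I-2 ? ·: zz|Zz
Z/II-1 un I-1×I-2: zz
Z/II-2 ? ·: zz|Zz
Z/II-3 un I-1×I-2: zz
Z/III-1 un II-1×II-2: zz
Z/III-2 un II-1×II-2: zz
Z/III-3 ? II-1×II-2: zz|Zz
⇒ Z over [I-1,I-2,II-1,II-2,II-3,III-1,III-2,III-3]: 12 consistent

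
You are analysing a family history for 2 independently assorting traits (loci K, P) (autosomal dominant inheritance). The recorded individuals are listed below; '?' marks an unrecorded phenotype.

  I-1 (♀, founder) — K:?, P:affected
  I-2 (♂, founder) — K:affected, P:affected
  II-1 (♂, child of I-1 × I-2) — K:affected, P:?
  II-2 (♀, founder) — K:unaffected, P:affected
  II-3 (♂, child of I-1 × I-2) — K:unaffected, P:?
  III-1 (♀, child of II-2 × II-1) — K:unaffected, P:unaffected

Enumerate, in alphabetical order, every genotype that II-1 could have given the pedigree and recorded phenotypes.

II-1 ∈ {Kk Pp, Kk pp}

K/I-1 ? ·: kk|Kk
K/I-2 aff ·: Kk
K/II-1 aff I-1×I-2: Kk
K/II-2 un ·: kk
K/II-3 un I-1×I-2: kk
K/III-1 un II-2×II-1: kk
⇒ K over [I-1,I-2,II-1,II-2,II-3,III-1]: 2 consistent
P/I-1 aff ·: Pp|PP
P/I-2 aff ·: Pp|PP
P/II-1 ? I-1×I-2: pp|Pp
P/II-2 aff ·: Pp
P/II-3 ? I-1×I-2: pp|Pp|PP
P/III-1 un II-2×II-1: pp
⇒ P over [I-1,I-2,II-1,II-2,II-3,III-1]: 10 consistent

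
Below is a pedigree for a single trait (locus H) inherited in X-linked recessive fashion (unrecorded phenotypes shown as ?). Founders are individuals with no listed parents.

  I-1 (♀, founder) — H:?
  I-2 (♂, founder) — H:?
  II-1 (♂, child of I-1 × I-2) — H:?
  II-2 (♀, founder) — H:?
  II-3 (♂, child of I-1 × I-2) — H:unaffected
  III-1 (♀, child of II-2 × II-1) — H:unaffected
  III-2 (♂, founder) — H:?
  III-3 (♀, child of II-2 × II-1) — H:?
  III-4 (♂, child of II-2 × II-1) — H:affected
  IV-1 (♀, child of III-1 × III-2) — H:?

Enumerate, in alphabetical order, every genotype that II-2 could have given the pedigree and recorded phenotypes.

II-2 ∈ {X^HX^h, X^hX^h}

H/I-1 ? ·: X^HX^H|X^HX^h
H/I-2 ? ·: X^HY|X^hY
H/II-1 ? I-1×I-2: X^HY|X^hY
H/II-2 ? ·: X^HX^h|X^hX^h
H/II-3 un I-1×I-2: X^HY
H/III-1 un II-2×II-1: X^HX^H|X^HX^h
H/III-2 ? ·: X^HY|X^hY
H/III-3 ? II-2×II-1: X^HX^H|X^HX^h|X^hX^h
H/III-4 aff II-2×II-1: X^hY
H/IV-1 ? III-1×III-2: X^HX^H|X^HX^h|X^hX^h
⇒ H over [I-1,I-2,II-1,II-2,II-3,III-1,III-2,III-3,III-4,IV-1]: 80 consistent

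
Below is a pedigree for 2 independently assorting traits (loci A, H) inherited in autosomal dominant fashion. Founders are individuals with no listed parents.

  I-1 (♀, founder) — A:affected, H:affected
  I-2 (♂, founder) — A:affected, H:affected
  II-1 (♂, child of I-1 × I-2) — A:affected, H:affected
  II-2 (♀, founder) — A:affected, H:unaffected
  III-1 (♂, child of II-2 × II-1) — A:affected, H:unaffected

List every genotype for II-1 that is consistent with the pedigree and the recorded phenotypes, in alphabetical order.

II-1 ∈ {AA Hh, Aa Hh}

A/I-1 aff ·: Aa|AA
A/I-2 aff ·: Aa|AA
A/II-1 aff I-1×I-2: Aa|AA
A/II-2 aff ·: Aa|AA
A/III-1 aff II-2×II-1: Aa|AA
⇒ A over [I-1,I-2,II-1,II-2,III-1]: 24 consistent
H/I-1 aff ·: Hh|HH
H/I-2 aff ·: Hh|HH
H/II-1 aff I-1×I-2: Hh
H/II-2 un ·: hh
H/III-1 un II-2×II-1: hh
⇒ H over [I-1,I-2,II-1,II-2,III-1]: 3 consistent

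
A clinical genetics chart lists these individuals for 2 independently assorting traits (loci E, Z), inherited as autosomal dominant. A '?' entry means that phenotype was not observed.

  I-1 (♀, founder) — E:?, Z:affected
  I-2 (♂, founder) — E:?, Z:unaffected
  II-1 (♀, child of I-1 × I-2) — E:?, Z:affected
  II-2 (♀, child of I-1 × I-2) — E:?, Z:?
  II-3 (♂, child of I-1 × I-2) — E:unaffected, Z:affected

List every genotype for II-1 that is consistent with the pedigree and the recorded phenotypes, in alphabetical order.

II-1 ∈ {EE Zz, Ee Zz, ee Zz}

E/I-1 ? ·: ee|Ee
E/I-2 ? ·: ee|Ee
E/II-1 ? I-1×I-2: ee|Ee|EE
E/II-2 ? I-1×I-2: ee|Ee|EE
E/II-3 un I-1×I-2: ee
⇒ E over [I-1,I-2,II-1,II-2,II-3]: 18 consistent
Z/I-1 aff ·: Zz|ZZ
Z/I-2 un ·: zz
Z/II-1 aff I-1×I-2: Zz
Z/II-2 ? I-1×I-2: zz|Zz
Z/II-3 aff I-1×I-2: Zz
⇒ Z over [I-1,I-2,II-1,II-2,II-3]: 3 consistent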